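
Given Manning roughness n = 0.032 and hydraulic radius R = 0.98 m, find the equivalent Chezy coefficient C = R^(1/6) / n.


The Chezy coefficient relates to Manning's n through C = R^(1/6) / n.
R^(1/6) = 0.98^(1/6) = 0.996639.
C = 0.996639 / 0.032 = 31.14 m^(1/2)/s.

31.14


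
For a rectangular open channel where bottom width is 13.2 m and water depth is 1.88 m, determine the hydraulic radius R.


For a rectangular section:
Flow area A = b * y = 13.2 * 1.88 = 24.82 m^2.
Wetted perimeter P = b + 2y = 13.2 + 2*1.88 = 16.96 m.
Hydraulic radius R = A/P = 24.82 / 16.96 = 1.4632 m.

1.4632


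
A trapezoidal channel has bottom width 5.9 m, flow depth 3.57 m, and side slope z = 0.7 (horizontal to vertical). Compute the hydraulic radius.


For a trapezoidal section with side slope z:
A = (b + z*y)*y = (5.9 + 0.7*3.57)*3.57 = 29.984 m^2.
P = b + 2*y*sqrt(1 + z^2) = 5.9 + 2*3.57*sqrt(1 + 0.7^2) = 14.615 m.
R = A/P = 29.984 / 14.615 = 2.0516 m.

2.0516


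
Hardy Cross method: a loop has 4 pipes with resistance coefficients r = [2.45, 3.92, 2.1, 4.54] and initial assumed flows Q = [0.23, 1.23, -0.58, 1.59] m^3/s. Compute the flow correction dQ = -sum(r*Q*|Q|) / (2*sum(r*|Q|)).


Numerator terms (r*Q*|Q|): 2.45*0.23*|0.23| = 0.1296; 3.92*1.23*|1.23| = 5.9306; 2.1*-0.58*|-0.58| = -0.7064; 4.54*1.59*|1.59| = 11.4776.
Sum of numerator = 16.8313.
Denominator terms (r*|Q|): 2.45*|0.23| = 0.5635; 3.92*|1.23| = 4.8216; 2.1*|-0.58| = 1.218; 4.54*|1.59| = 7.2186.
2 * sum of denominator = 2 * 13.8217 = 27.6434.
dQ = -16.8313 / 27.6434 = -0.6089 m^3/s.

-0.6089


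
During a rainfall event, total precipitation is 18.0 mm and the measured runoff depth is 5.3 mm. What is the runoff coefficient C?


The runoff coefficient C = runoff depth / rainfall depth.
C = 5.3 / 18.0
  = 0.2944.

0.2944


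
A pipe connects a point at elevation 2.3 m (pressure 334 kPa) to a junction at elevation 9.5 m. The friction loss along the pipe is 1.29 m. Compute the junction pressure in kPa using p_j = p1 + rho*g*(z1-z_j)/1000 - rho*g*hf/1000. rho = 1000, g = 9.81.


Junction pressure: p_j = p1 + rho*g*(z1 - z_j)/1000 - rho*g*hf/1000.
Elevation term = 1000*9.81*(2.3 - 9.5)/1000 = -70.632 kPa.
Friction term = 1000*9.81*1.29/1000 = 12.655 kPa.
p_j = 334 + -70.632 - 12.655 = 250.71 kPa.

250.71


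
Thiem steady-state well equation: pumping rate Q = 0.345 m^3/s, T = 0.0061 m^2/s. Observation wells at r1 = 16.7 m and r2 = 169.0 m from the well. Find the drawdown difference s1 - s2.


Thiem equation: s1 - s2 = Q/(2*pi*T) * ln(r2/r1).
ln(r2/r1) = ln(169.0/16.7) = 2.3145.
Q/(2*pi*T) = 0.345 / (2*pi*0.0061) = 0.345 / 0.0383 = 9.0014.
s1 - s2 = 9.0014 * 2.3145 = 20.8336 m.

20.8336


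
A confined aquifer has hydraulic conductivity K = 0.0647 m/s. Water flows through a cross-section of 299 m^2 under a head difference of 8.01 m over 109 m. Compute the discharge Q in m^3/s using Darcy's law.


Darcy's law: Q = K * A * i, where i = dh/L.
Hydraulic gradient i = 8.01 / 109 = 0.073486.
Q = 0.0647 * 299 * 0.073486
  = 1.4216 m^3/s.

1.4216


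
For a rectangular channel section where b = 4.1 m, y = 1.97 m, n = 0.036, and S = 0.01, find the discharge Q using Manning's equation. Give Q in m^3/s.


For a rectangular channel, the cross-sectional area A = b * y = 4.1 * 1.97 = 8.08 m^2.
The wetted perimeter P = b + 2y = 4.1 + 2*1.97 = 8.04 m.
Hydraulic radius R = A/P = 8.08/8.04 = 1.0046 m.
Velocity V = (1/n)*R^(2/3)*S^(1/2) = (1/0.036)*1.0046^(2/3)*0.01^(1/2) = 2.7863 m/s.
Discharge Q = A * V = 8.08 * 2.7863 = 22.505 m^3/s.

22.505


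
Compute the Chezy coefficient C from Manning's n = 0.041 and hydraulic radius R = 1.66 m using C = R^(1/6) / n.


The Chezy coefficient relates to Manning's n through C = R^(1/6) / n.
R^(1/6) = 1.66^(1/6) = 1.08814.
C = 1.08814 / 0.041 = 26.54 m^(1/2)/s.

26.54


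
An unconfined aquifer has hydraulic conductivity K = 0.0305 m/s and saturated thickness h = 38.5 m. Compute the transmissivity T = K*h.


Transmissivity is defined as T = K * h.
T = 0.0305 * 38.5
  = 1.1743 m^2/s.

1.1743


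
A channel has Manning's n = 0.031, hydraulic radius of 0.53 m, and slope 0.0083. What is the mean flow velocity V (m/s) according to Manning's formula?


Manning's equation gives V = (1/n) * R^(2/3) * S^(1/2).
First, compute R^(2/3) = 0.53^(2/3) = 0.6549.
Next, S^(1/2) = 0.0083^(1/2) = 0.091104.
Then 1/n = 1/0.031 = 32.26.
V = 32.26 * 0.6549 * 0.091104 = 1.9247 m/s.

1.9247


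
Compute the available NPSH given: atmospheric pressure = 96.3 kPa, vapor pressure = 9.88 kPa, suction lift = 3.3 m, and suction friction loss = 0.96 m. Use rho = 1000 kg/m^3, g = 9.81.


NPSHa = p_atm/(rho*g) - z_s - hf_s - p_vap/(rho*g).
p_atm/(rho*g) = 96.3*1000 / (1000*9.81) = 9.817 m.
p_vap/(rho*g) = 9.88*1000 / (1000*9.81) = 1.007 m.
NPSHa = 9.817 - 3.3 - 0.96 - 1.007
      = 4.55 m.

4.55


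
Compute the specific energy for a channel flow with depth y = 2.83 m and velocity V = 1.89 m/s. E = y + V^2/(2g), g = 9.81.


Specific energy E = y + V^2/(2g).
Velocity head = V^2/(2g) = 1.89^2 / (2*9.81) = 3.5721 / 19.62 = 0.1821 m.
E = 2.83 + 0.1821 = 3.0121 m.

3.0121


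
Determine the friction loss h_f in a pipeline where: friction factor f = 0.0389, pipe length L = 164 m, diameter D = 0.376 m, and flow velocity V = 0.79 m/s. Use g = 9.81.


Darcy-Weisbach equation: h_f = f * (L/D) * V^2/(2g).
f * L/D = 0.0389 * 164/0.376 = 16.967.
V^2/(2g) = 0.79^2 / (2*9.81) = 0.6241 / 19.62 = 0.0318 m.
h_f = 16.967 * 0.0318 = 0.54 m.

0.54


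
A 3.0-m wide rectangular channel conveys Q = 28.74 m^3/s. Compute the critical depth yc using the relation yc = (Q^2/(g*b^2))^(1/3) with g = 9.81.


Using yc = (Q^2 / (g * b^2))^(1/3):
Q^2 = 28.74^2 = 825.99.
g * b^2 = 9.81 * 3.0^2 = 9.81 * 9.0 = 88.29.
Q^2 / (g*b^2) = 825.99 / 88.29 = 9.3554.
yc = 9.3554^(1/3) = 2.1071 m.

2.1071


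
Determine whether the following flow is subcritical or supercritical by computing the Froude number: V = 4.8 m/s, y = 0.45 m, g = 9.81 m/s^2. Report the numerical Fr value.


The Froude number is defined as Fr = V / sqrt(g*y).
g*y = 9.81 * 0.45 = 4.4145.
sqrt(g*y) = sqrt(4.4145) = 2.1011.
Fr = 4.8 / 2.1011 = 2.2845.
Since Fr > 1, the flow is supercritical.

2.2845


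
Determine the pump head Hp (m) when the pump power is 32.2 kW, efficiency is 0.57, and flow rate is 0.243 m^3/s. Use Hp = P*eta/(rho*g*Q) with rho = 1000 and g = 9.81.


Pump head formula: Hp = P * eta / (rho * g * Q).
Numerator: P * eta = 32.2 * 1000 * 0.57 = 18354.0 W.
Denominator: rho * g * Q = 1000 * 9.81 * 0.243 = 2383.83.
Hp = 18354.0 / 2383.83 = 7.7 m.

7.7


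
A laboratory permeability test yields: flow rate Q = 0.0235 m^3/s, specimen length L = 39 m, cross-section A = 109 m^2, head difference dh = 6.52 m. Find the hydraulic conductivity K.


From K = Q*L / (A*dh):
Numerator: Q*L = 0.0235 * 39 = 0.9165.
Denominator: A*dh = 109 * 6.52 = 710.68.
K = 0.9165 / 710.68 = 0.00129 m/s.

0.00129


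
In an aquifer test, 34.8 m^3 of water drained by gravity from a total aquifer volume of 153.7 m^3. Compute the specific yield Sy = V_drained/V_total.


Specific yield Sy = Volume drained / Total volume.
Sy = 34.8 / 153.7
   = 0.2264.

0.2264


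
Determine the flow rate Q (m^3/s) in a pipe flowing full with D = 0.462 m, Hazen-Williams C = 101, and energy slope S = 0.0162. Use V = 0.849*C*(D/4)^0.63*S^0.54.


For a full circular pipe, R = D/4 = 0.462/4 = 0.1155 m.
V = 0.849 * 101 * 0.1155^0.63 * 0.0162^0.54
  = 0.849 * 101 * 0.2567 * 0.107929
  = 2.3757 m/s.
Pipe area A = pi*D^2/4 = pi*0.462^2/4 = 0.1676 m^2.
Q = A * V = 0.1676 * 2.3757 = 0.3983 m^3/s.

0.3983


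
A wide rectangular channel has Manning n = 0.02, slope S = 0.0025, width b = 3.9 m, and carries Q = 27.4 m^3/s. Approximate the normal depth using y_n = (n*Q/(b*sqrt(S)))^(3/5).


We use the wide-channel approximation y_n = (n*Q/(b*sqrt(S)))^(3/5).
sqrt(S) = sqrt(0.0025) = 0.05.
Numerator: n*Q = 0.02 * 27.4 = 0.548.
Denominator: b*sqrt(S) = 3.9 * 0.05 = 0.195.
arg = 2.8103.
y_n = 2.8103^(3/5) = 1.8589 m.

1.8589


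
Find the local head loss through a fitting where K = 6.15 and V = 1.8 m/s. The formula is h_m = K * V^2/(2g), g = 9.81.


Minor loss formula: h_m = K * V^2/(2g).
V^2 = 1.8^2 = 3.24.
V^2/(2g) = 3.24 / 19.62 = 0.1651 m.
h_m = 6.15 * 0.1651 = 1.0156 m.

1.0156


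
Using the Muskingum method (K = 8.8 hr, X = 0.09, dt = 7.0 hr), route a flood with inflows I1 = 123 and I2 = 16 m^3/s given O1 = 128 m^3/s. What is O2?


Muskingum coefficients:
denom = 2*K*(1-X) + dt = 2*8.8*(1-0.09) + 7.0 = 23.016.
C0 = (dt - 2*K*X)/denom = (7.0 - 2*8.8*0.09)/23.016 = 0.2353.
C1 = (dt + 2*K*X)/denom = (7.0 + 2*8.8*0.09)/23.016 = 0.373.
C2 = (2*K*(1-X) - dt)/denom = 0.3917.
O2 = C0*I2 + C1*I1 + C2*O1
   = 0.2353*16 + 0.373*123 + 0.3917*128
   = 99.78 m^3/s.

99.78


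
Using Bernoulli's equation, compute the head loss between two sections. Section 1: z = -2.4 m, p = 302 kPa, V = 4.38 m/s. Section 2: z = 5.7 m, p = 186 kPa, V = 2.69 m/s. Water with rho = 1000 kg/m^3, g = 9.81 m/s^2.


Total head at each section: H = z + p/(rho*g) + V^2/(2g).
H1 = -2.4 + 302*1000/(1000*9.81) + 4.38^2/(2*9.81)
   = -2.4 + 30.785 + 0.9778
   = 29.363 m.
H2 = 5.7 + 186*1000/(1000*9.81) + 2.69^2/(2*9.81)
   = 5.7 + 18.96 + 0.3688
   = 25.029 m.
h_L = H1 - H2 = 29.363 - 25.029 = 4.334 m.

4.334


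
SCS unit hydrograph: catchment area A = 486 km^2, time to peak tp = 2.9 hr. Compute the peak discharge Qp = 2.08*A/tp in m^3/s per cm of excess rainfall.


SCS formula: Qp = 2.08 * A / tp.
Qp = 2.08 * 486 / 2.9
   = 1010.88 / 2.9
   = 348.58 m^3/s per cm.

348.58


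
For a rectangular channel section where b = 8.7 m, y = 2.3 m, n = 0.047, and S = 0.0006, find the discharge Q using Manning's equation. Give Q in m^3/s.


For a rectangular channel, the cross-sectional area A = b * y = 8.7 * 2.3 = 20.01 m^2.
The wetted perimeter P = b + 2y = 8.7 + 2*2.3 = 13.3 m.
Hydraulic radius R = A/P = 20.01/13.3 = 1.5045 m.
Velocity V = (1/n)*R^(2/3)*S^(1/2) = (1/0.047)*1.5045^(2/3)*0.0006^(1/2) = 0.6843 m/s.
Discharge Q = A * V = 20.01 * 0.6843 = 13.693 m^3/s.

13.693


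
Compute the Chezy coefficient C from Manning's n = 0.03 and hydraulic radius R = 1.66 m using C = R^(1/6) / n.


The Chezy coefficient relates to Manning's n through C = R^(1/6) / n.
R^(1/6) = 1.66^(1/6) = 1.08814.
C = 1.08814 / 0.03 = 36.27 m^(1/2)/s.

36.27


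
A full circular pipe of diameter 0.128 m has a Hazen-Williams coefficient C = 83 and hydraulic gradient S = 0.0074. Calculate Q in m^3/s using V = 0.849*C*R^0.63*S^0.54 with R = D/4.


For a full circular pipe, R = D/4 = 0.128/4 = 0.032 m.
V = 0.849 * 83 * 0.032^0.63 * 0.0074^0.54
  = 0.849 * 83 * 0.114352 * 0.070694
  = 0.5697 m/s.
Pipe area A = pi*D^2/4 = pi*0.128^2/4 = 0.0129 m^2.
Q = A * V = 0.0129 * 0.5697 = 0.0073 m^3/s.

0.0073


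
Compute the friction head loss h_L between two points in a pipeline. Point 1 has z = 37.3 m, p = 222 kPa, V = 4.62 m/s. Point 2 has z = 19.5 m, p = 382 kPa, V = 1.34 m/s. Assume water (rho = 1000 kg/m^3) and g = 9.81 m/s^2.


Total head at each section: H = z + p/(rho*g) + V^2/(2g).
H1 = 37.3 + 222*1000/(1000*9.81) + 4.62^2/(2*9.81)
   = 37.3 + 22.63 + 1.0879
   = 61.018 m.
H2 = 19.5 + 382*1000/(1000*9.81) + 1.34^2/(2*9.81)
   = 19.5 + 38.94 + 0.0915
   = 58.531 m.
h_L = H1 - H2 = 61.018 - 58.531 = 2.486 m.

2.486


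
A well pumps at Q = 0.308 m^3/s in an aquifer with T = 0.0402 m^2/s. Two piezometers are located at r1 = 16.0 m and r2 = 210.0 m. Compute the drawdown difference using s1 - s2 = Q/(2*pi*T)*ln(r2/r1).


Thiem equation: s1 - s2 = Q/(2*pi*T) * ln(r2/r1).
ln(r2/r1) = ln(210.0/16.0) = 2.5745.
Q/(2*pi*T) = 0.308 / (2*pi*0.0402) = 0.308 / 0.2526 = 1.2194.
s1 - s2 = 1.2194 * 2.5745 = 3.1394 m.

3.1394


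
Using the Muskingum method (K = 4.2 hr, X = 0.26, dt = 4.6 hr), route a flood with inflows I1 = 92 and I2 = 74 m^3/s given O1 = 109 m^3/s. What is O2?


Muskingum coefficients:
denom = 2*K*(1-X) + dt = 2*4.2*(1-0.26) + 4.6 = 10.816.
C0 = (dt - 2*K*X)/denom = (4.6 - 2*4.2*0.26)/10.816 = 0.2234.
C1 = (dt + 2*K*X)/denom = (4.6 + 2*4.2*0.26)/10.816 = 0.6272.
C2 = (2*K*(1-X) - dt)/denom = 0.1494.
O2 = C0*I2 + C1*I1 + C2*O1
   = 0.2234*74 + 0.6272*92 + 0.1494*109
   = 90.52 m^3/s.

90.52


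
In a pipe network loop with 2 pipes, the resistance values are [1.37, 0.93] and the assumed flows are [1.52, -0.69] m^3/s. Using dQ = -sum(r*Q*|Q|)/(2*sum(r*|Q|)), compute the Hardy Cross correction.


Numerator terms (r*Q*|Q|): 1.37*1.52*|1.52| = 3.1652; 0.93*-0.69*|-0.69| = -0.4428.
Sum of numerator = 2.7225.
Denominator terms (r*|Q|): 1.37*|1.52| = 2.0824; 0.93*|-0.69| = 0.6417.
2 * sum of denominator = 2 * 2.7241 = 5.4482.
dQ = -2.7225 / 5.4482 = -0.4997 m^3/s.

-0.4997


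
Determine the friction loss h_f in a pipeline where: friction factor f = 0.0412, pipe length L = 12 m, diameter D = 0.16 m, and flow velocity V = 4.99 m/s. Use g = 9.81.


Darcy-Weisbach equation: h_f = f * (L/D) * V^2/(2g).
f * L/D = 0.0412 * 12/0.16 = 3.09.
V^2/(2g) = 4.99^2 / (2*9.81) = 24.9001 / 19.62 = 1.2691 m.
h_f = 3.09 * 1.2691 = 3.922 m.

3.922


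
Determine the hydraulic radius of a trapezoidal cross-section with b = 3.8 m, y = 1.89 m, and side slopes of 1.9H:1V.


For a trapezoidal section with side slope z:
A = (b + z*y)*y = (3.8 + 1.9*1.89)*1.89 = 13.969 m^2.
P = b + 2*y*sqrt(1 + z^2) = 3.8 + 2*1.89*sqrt(1 + 1.9^2) = 11.916 m.
R = A/P = 13.969 / 11.916 = 1.1723 m.

1.1723


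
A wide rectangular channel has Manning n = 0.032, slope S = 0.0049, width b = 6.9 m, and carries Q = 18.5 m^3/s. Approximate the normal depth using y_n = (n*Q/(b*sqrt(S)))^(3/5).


We use the wide-channel approximation y_n = (n*Q/(b*sqrt(S)))^(3/5).
sqrt(S) = sqrt(0.0049) = 0.07.
Numerator: n*Q = 0.032 * 18.5 = 0.592.
Denominator: b*sqrt(S) = 6.9 * 0.07 = 0.483.
arg = 1.2257.
y_n = 1.2257^(3/5) = 1.1299 m.

1.1299


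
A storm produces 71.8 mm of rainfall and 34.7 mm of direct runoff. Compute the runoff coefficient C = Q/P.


The runoff coefficient C = runoff depth / rainfall depth.
C = 34.7 / 71.8
  = 0.4833.

0.4833


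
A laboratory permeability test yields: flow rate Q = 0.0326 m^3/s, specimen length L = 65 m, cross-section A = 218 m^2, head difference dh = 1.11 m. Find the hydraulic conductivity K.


From K = Q*L / (A*dh):
Numerator: Q*L = 0.0326 * 65 = 2.119.
Denominator: A*dh = 218 * 1.11 = 241.98.
K = 2.119 / 241.98 = 0.008757 m/s.

0.008757


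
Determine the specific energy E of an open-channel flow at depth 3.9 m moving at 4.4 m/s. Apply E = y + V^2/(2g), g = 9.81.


Specific energy E = y + V^2/(2g).
Velocity head = V^2/(2g) = 4.4^2 / (2*9.81) = 19.36 / 19.62 = 0.9867 m.
E = 3.9 + 0.9867 = 4.8867 m.

4.8867


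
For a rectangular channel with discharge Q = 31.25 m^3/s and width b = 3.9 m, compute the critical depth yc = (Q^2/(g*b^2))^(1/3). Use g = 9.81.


Using yc = (Q^2 / (g * b^2))^(1/3):
Q^2 = 31.25^2 = 976.56.
g * b^2 = 9.81 * 3.9^2 = 9.81 * 15.21 = 149.21.
Q^2 / (g*b^2) = 976.56 / 149.21 = 6.5449.
yc = 6.5449^(1/3) = 1.8705 m.

1.8705


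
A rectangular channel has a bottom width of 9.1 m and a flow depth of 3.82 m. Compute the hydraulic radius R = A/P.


For a rectangular section:
Flow area A = b * y = 9.1 * 3.82 = 34.76 m^2.
Wetted perimeter P = b + 2y = 9.1 + 2*3.82 = 16.74 m.
Hydraulic radius R = A/P = 34.76 / 16.74 = 2.0766 m.

2.0766


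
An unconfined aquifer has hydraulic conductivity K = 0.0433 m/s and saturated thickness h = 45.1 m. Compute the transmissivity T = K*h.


Transmissivity is defined as T = K * h.
T = 0.0433 * 45.1
  = 1.9528 m^2/s.

1.9528


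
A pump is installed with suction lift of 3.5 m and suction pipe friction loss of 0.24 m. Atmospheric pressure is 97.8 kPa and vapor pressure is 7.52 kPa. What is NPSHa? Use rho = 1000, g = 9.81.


NPSHa = p_atm/(rho*g) - z_s - hf_s - p_vap/(rho*g).
p_atm/(rho*g) = 97.8*1000 / (1000*9.81) = 9.969 m.
p_vap/(rho*g) = 7.52*1000 / (1000*9.81) = 0.767 m.
NPSHa = 9.969 - 3.5 - 0.24 - 0.767
      = 5.46 m.

5.46


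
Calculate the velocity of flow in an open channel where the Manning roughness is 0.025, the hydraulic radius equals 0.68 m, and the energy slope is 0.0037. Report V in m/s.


Manning's equation gives V = (1/n) * R^(2/3) * S^(1/2).
First, compute R^(2/3) = 0.68^(2/3) = 0.7733.
Next, S^(1/2) = 0.0037^(1/2) = 0.060828.
Then 1/n = 1/0.025 = 40.0.
V = 40.0 * 0.7733 * 0.060828 = 1.8815 m/s.

1.8815


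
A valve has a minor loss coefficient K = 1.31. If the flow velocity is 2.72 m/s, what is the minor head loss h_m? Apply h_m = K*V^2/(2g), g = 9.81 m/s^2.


Minor loss formula: h_m = K * V^2/(2g).
V^2 = 2.72^2 = 7.3984.
V^2/(2g) = 7.3984 / 19.62 = 0.3771 m.
h_m = 1.31 * 0.3771 = 0.494 m.

0.494


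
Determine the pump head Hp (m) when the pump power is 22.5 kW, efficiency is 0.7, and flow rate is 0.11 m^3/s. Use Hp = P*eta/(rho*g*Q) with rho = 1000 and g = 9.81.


Pump head formula: Hp = P * eta / (rho * g * Q).
Numerator: P * eta = 22.5 * 1000 * 0.7 = 15750.0 W.
Denominator: rho * g * Q = 1000 * 9.81 * 0.11 = 1079.1.
Hp = 15750.0 / 1079.1 = 14.6 m.

14.6


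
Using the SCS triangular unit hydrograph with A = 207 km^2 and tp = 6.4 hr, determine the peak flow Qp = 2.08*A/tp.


SCS formula: Qp = 2.08 * A / tp.
Qp = 2.08 * 207 / 6.4
   = 430.56 / 6.4
   = 67.27 m^3/s per cm.

67.27


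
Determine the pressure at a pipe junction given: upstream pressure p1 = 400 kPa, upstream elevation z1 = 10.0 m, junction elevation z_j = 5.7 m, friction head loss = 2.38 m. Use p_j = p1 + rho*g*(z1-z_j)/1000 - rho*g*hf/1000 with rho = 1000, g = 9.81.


Junction pressure: p_j = p1 + rho*g*(z1 - z_j)/1000 - rho*g*hf/1000.
Elevation term = 1000*9.81*(10.0 - 5.7)/1000 = 42.183 kPa.
Friction term = 1000*9.81*2.38/1000 = 23.348 kPa.
p_j = 400 + 42.183 - 23.348 = 418.84 kPa.

418.84


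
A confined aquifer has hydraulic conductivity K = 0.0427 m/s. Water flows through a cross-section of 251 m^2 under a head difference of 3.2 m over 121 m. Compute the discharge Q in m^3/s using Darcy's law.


Darcy's law: Q = K * A * i, where i = dh/L.
Hydraulic gradient i = 3.2 / 121 = 0.026446.
Q = 0.0427 * 251 * 0.026446
  = 0.2834 m^3/s.

0.2834


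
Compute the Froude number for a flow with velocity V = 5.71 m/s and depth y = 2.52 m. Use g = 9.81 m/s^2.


The Froude number is defined as Fr = V / sqrt(g*y).
g*y = 9.81 * 2.52 = 24.7212.
sqrt(g*y) = sqrt(24.7212) = 4.972.
Fr = 5.71 / 4.972 = 1.1484.

1.1484


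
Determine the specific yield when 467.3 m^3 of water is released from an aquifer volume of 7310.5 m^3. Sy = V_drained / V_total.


Specific yield Sy = Volume drained / Total volume.
Sy = 467.3 / 7310.5
   = 0.0639.

0.0639


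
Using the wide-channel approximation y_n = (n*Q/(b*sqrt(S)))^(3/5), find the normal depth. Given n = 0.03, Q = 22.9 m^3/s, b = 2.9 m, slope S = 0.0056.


We use the wide-channel approximation y_n = (n*Q/(b*sqrt(S)))^(3/5).
sqrt(S) = sqrt(0.0056) = 0.074833.
Numerator: n*Q = 0.03 * 22.9 = 0.687.
Denominator: b*sqrt(S) = 2.9 * 0.074833 = 0.217016.
arg = 3.1657.
y_n = 3.1657^(3/5) = 1.9965 m.

1.9965


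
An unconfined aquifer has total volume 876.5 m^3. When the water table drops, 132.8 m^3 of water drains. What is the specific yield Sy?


Specific yield Sy = Volume drained / Total volume.
Sy = 132.8 / 876.5
   = 0.1515.

0.1515


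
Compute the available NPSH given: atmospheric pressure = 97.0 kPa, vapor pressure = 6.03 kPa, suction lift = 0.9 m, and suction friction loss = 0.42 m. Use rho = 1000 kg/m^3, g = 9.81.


NPSHa = p_atm/(rho*g) - z_s - hf_s - p_vap/(rho*g).
p_atm/(rho*g) = 97.0*1000 / (1000*9.81) = 9.888 m.
p_vap/(rho*g) = 6.03*1000 / (1000*9.81) = 0.615 m.
NPSHa = 9.888 - 0.9 - 0.42 - 0.615
      = 7.95 m.

7.95


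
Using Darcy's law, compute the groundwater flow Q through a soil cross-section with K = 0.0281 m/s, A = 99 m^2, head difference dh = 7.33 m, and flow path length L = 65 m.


Darcy's law: Q = K * A * i, where i = dh/L.
Hydraulic gradient i = 7.33 / 65 = 0.112769.
Q = 0.0281 * 99 * 0.112769
  = 0.3137 m^3/s.

0.3137


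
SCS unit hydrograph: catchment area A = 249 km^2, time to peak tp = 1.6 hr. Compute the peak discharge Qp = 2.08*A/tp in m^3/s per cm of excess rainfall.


SCS formula: Qp = 2.08 * A / tp.
Qp = 2.08 * 249 / 1.6
   = 517.92 / 1.6
   = 323.7 m^3/s per cm.

323.7


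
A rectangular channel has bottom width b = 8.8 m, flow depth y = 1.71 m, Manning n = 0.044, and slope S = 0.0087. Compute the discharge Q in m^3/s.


For a rectangular channel, the cross-sectional area A = b * y = 8.8 * 1.71 = 15.05 m^2.
The wetted perimeter P = b + 2y = 8.8 + 2*1.71 = 12.22 m.
Hydraulic radius R = A/P = 15.05/12.22 = 1.2314 m.
Velocity V = (1/n)*R^(2/3)*S^(1/2) = (1/0.044)*1.2314^(2/3)*0.0087^(1/2) = 2.4354 m/s.
Discharge Q = A * V = 15.05 * 2.4354 = 36.649 m^3/s.

36.649


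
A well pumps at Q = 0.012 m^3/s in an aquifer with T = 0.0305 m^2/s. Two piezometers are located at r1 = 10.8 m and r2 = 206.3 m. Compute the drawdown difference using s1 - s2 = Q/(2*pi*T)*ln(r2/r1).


Thiem equation: s1 - s2 = Q/(2*pi*T) * ln(r2/r1).
ln(r2/r1) = ln(206.3/10.8) = 2.9498.
Q/(2*pi*T) = 0.012 / (2*pi*0.0305) = 0.012 / 0.1916 = 0.0626.
s1 - s2 = 0.0626 * 2.9498 = 0.1847 m.

0.1847


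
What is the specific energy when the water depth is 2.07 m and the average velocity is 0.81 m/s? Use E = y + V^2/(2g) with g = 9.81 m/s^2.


Specific energy E = y + V^2/(2g).
Velocity head = V^2/(2g) = 0.81^2 / (2*9.81) = 0.6561 / 19.62 = 0.0334 m.
E = 2.07 + 0.0334 = 2.1034 m.

2.1034


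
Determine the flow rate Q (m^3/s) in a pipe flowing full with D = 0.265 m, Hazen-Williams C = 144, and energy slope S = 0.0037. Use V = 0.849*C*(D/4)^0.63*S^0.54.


For a full circular pipe, R = D/4 = 0.265/4 = 0.0663 m.
V = 0.849 * 144 * 0.0663^0.63 * 0.0037^0.54
  = 0.849 * 144 * 0.180862 * 0.048622
  = 1.0751 m/s.
Pipe area A = pi*D^2/4 = pi*0.265^2/4 = 0.0552 m^2.
Q = A * V = 0.0552 * 1.0751 = 0.0593 m^3/s.

0.0593


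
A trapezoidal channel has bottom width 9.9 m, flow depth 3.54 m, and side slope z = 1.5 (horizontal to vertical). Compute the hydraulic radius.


For a trapezoidal section with side slope z:
A = (b + z*y)*y = (9.9 + 1.5*3.54)*3.54 = 53.843 m^2.
P = b + 2*y*sqrt(1 + z^2) = 9.9 + 2*3.54*sqrt(1 + 1.5^2) = 22.664 m.
R = A/P = 53.843 / 22.664 = 2.3758 m.

2.3758


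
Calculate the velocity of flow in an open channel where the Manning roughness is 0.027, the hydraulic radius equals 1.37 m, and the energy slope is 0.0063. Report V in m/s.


Manning's equation gives V = (1/n) * R^(2/3) * S^(1/2).
First, compute R^(2/3) = 1.37^(2/3) = 1.2335.
Next, S^(1/2) = 0.0063^(1/2) = 0.079373.
Then 1/n = 1/0.027 = 37.04.
V = 37.04 * 1.2335 * 0.079373 = 3.6262 m/s.

3.6262


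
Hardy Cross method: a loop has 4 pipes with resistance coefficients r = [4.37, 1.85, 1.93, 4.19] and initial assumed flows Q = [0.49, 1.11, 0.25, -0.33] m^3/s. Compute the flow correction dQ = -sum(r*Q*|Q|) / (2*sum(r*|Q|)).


Numerator terms (r*Q*|Q|): 4.37*0.49*|0.49| = 1.0492; 1.85*1.11*|1.11| = 2.2794; 1.93*0.25*|0.25| = 0.1206; 4.19*-0.33*|-0.33| = -0.4563.
Sum of numerator = 2.993.
Denominator terms (r*|Q|): 4.37*|0.49| = 2.1413; 1.85*|1.11| = 2.0535; 1.93*|0.25| = 0.4825; 4.19*|-0.33| = 1.3827.
2 * sum of denominator = 2 * 6.06 = 12.12.
dQ = -2.993 / 12.12 = -0.2469 m^3/s.

-0.2469


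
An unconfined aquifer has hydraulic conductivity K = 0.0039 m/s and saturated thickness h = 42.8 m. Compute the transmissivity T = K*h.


Transmissivity is defined as T = K * h.
T = 0.0039 * 42.8
  = 0.1669 m^2/s.

0.1669


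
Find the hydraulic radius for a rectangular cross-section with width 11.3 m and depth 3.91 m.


For a rectangular section:
Flow area A = b * y = 11.3 * 3.91 = 44.18 m^2.
Wetted perimeter P = b + 2y = 11.3 + 2*3.91 = 19.12 m.
Hydraulic radius R = A/P = 44.18 / 19.12 = 2.3108 m.

2.3108


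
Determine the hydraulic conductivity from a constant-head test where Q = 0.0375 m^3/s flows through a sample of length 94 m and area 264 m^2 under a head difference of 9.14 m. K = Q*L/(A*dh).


From K = Q*L / (A*dh):
Numerator: Q*L = 0.0375 * 94 = 3.525.
Denominator: A*dh = 264 * 9.14 = 2412.96.
K = 3.525 / 2412.96 = 0.001461 m/s.

0.001461


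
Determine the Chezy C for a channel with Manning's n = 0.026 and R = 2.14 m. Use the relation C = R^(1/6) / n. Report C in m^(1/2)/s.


The Chezy coefficient relates to Manning's n through C = R^(1/6) / n.
R^(1/6) = 2.14^(1/6) = 1.135191.
C = 1.135191 / 0.026 = 43.66 m^(1/2)/s.

43.66


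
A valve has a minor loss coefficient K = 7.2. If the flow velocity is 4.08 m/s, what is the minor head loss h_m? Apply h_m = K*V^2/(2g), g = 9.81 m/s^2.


Minor loss formula: h_m = K * V^2/(2g).
V^2 = 4.08^2 = 16.6464.
V^2/(2g) = 16.6464 / 19.62 = 0.8484 m.
h_m = 7.2 * 0.8484 = 6.1088 m.

6.1088


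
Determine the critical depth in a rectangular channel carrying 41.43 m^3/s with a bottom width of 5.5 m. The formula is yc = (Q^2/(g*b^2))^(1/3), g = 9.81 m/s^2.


Using yc = (Q^2 / (g * b^2))^(1/3):
Q^2 = 41.43^2 = 1716.44.
g * b^2 = 9.81 * 5.5^2 = 9.81 * 30.25 = 296.75.
Q^2 / (g*b^2) = 1716.44 / 296.75 = 5.7841.
yc = 5.7841^(1/3) = 1.7951 m.

1.7951


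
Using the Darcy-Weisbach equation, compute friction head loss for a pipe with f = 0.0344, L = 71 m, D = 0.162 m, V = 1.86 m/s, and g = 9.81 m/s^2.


Darcy-Weisbach equation: h_f = f * (L/D) * V^2/(2g).
f * L/D = 0.0344 * 71/0.162 = 15.0765.
V^2/(2g) = 1.86^2 / (2*9.81) = 3.4596 / 19.62 = 0.1763 m.
h_f = 15.0765 * 0.1763 = 2.658 m.

2.658


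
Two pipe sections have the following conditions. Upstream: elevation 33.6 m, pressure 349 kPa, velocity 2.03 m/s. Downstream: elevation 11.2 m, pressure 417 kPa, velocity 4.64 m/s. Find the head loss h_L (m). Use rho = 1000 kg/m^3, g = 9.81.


Total head at each section: H = z + p/(rho*g) + V^2/(2g).
H1 = 33.6 + 349*1000/(1000*9.81) + 2.03^2/(2*9.81)
   = 33.6 + 35.576 + 0.21
   = 69.386 m.
H2 = 11.2 + 417*1000/(1000*9.81) + 4.64^2/(2*9.81)
   = 11.2 + 42.508 + 1.0973
   = 54.805 m.
h_L = H1 - H2 = 69.386 - 54.805 = 14.581 m.

14.581


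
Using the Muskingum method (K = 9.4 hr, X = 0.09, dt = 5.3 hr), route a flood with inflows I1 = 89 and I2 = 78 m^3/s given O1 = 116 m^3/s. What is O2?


Muskingum coefficients:
denom = 2*K*(1-X) + dt = 2*9.4*(1-0.09) + 5.3 = 22.408.
C0 = (dt - 2*K*X)/denom = (5.3 - 2*9.4*0.09)/22.408 = 0.161.
C1 = (dt + 2*K*X)/denom = (5.3 + 2*9.4*0.09)/22.408 = 0.312.
C2 = (2*K*(1-X) - dt)/denom = 0.527.
O2 = C0*I2 + C1*I1 + C2*O1
   = 0.161*78 + 0.312*89 + 0.527*116
   = 101.46 m^3/s.

101.46


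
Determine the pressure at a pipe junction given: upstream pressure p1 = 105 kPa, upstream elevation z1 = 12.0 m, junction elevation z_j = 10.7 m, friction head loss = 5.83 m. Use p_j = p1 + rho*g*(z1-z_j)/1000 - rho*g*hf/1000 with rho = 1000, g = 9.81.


Junction pressure: p_j = p1 + rho*g*(z1 - z_j)/1000 - rho*g*hf/1000.
Elevation term = 1000*9.81*(12.0 - 10.7)/1000 = 12.753 kPa.
Friction term = 1000*9.81*5.83/1000 = 57.192 kPa.
p_j = 105 + 12.753 - 57.192 = 60.56 kPa.

60.56


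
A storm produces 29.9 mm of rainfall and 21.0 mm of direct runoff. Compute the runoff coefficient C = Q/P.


The runoff coefficient C = runoff depth / rainfall depth.
C = 21.0 / 29.9
  = 0.7023.

0.7023


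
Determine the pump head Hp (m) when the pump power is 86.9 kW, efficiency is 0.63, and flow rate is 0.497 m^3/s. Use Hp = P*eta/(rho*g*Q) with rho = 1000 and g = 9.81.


Pump head formula: Hp = P * eta / (rho * g * Q).
Numerator: P * eta = 86.9 * 1000 * 0.63 = 54747.0 W.
Denominator: rho * g * Q = 1000 * 9.81 * 0.497 = 4875.57.
Hp = 54747.0 / 4875.57 = 11.23 m.

11.23


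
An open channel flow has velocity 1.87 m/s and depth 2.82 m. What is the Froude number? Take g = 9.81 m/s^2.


The Froude number is defined as Fr = V / sqrt(g*y).
g*y = 9.81 * 2.82 = 27.6642.
sqrt(g*y) = sqrt(27.6642) = 5.2597.
Fr = 1.87 / 5.2597 = 0.3555.

0.3555


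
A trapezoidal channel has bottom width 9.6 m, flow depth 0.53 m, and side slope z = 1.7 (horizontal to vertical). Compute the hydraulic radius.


For a trapezoidal section with side slope z:
A = (b + z*y)*y = (9.6 + 1.7*0.53)*0.53 = 5.566 m^2.
P = b + 2*y*sqrt(1 + z^2) = 9.6 + 2*0.53*sqrt(1 + 1.7^2) = 11.691 m.
R = A/P = 5.566 / 11.691 = 0.4761 m.

0.4761


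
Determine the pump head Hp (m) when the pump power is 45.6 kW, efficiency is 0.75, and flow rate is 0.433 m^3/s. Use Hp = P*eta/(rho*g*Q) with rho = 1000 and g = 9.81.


Pump head formula: Hp = P * eta / (rho * g * Q).
Numerator: P * eta = 45.6 * 1000 * 0.75 = 34200.0 W.
Denominator: rho * g * Q = 1000 * 9.81 * 0.433 = 4247.73.
Hp = 34200.0 / 4247.73 = 8.05 m.

8.05


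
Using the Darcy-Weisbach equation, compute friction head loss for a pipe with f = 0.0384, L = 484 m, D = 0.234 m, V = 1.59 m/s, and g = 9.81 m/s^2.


Darcy-Weisbach equation: h_f = f * (L/D) * V^2/(2g).
f * L/D = 0.0384 * 484/0.234 = 79.4256.
V^2/(2g) = 1.59^2 / (2*9.81) = 2.5281 / 19.62 = 0.1289 m.
h_f = 79.4256 * 0.1289 = 10.234 m.

10.234


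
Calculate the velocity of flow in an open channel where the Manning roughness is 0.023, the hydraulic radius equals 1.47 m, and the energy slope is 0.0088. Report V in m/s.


Manning's equation gives V = (1/n) * R^(2/3) * S^(1/2).
First, compute R^(2/3) = 1.47^(2/3) = 1.2928.
Next, S^(1/2) = 0.0088^(1/2) = 0.093808.
Then 1/n = 1/0.023 = 43.48.
V = 43.48 * 1.2928 * 0.093808 = 5.273 m/s.

5.273


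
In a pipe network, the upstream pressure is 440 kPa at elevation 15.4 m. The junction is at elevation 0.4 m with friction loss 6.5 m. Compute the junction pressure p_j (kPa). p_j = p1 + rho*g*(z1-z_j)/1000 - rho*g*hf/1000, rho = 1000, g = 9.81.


Junction pressure: p_j = p1 + rho*g*(z1 - z_j)/1000 - rho*g*hf/1000.
Elevation term = 1000*9.81*(15.4 - 0.4)/1000 = 147.15 kPa.
Friction term = 1000*9.81*6.5/1000 = 63.765 kPa.
p_j = 440 + 147.15 - 63.765 = 523.38 kPa.

523.38


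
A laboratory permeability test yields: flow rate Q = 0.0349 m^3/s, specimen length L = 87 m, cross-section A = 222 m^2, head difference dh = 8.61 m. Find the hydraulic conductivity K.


From K = Q*L / (A*dh):
Numerator: Q*L = 0.0349 * 87 = 3.0363.
Denominator: A*dh = 222 * 8.61 = 1911.42.
K = 3.0363 / 1911.42 = 0.001589 m/s.

0.001589


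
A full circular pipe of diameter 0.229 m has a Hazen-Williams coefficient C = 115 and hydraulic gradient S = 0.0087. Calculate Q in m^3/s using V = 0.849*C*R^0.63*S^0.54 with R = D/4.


For a full circular pipe, R = D/4 = 0.229/4 = 0.0573 m.
V = 0.849 * 115 * 0.0573^0.63 * 0.0087^0.54
  = 0.849 * 115 * 0.164968 * 0.077151
  = 1.2426 m/s.
Pipe area A = pi*D^2/4 = pi*0.229^2/4 = 0.0412 m^2.
Q = A * V = 0.0412 * 1.2426 = 0.0512 m^3/s.

0.0512


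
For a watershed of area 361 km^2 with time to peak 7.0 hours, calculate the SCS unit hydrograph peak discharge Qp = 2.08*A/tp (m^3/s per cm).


SCS formula: Qp = 2.08 * A / tp.
Qp = 2.08 * 361 / 7.0
   = 750.88 / 7.0
   = 107.27 m^3/s per cm.

107.27


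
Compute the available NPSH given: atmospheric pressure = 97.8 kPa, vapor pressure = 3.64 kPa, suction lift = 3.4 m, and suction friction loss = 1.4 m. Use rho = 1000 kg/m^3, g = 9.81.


NPSHa = p_atm/(rho*g) - z_s - hf_s - p_vap/(rho*g).
p_atm/(rho*g) = 97.8*1000 / (1000*9.81) = 9.969 m.
p_vap/(rho*g) = 3.64*1000 / (1000*9.81) = 0.371 m.
NPSHa = 9.969 - 3.4 - 1.4 - 0.371
      = 4.8 m.

4.8


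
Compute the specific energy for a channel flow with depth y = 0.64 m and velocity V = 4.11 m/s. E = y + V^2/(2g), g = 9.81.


Specific energy E = y + V^2/(2g).
Velocity head = V^2/(2g) = 4.11^2 / (2*9.81) = 16.8921 / 19.62 = 0.861 m.
E = 0.64 + 0.861 = 1.501 m.

1.501


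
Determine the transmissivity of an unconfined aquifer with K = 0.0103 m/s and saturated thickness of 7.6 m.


Transmissivity is defined as T = K * h.
T = 0.0103 * 7.6
  = 0.0783 m^2/s.

0.0783


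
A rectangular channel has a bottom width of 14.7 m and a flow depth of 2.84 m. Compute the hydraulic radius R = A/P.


For a rectangular section:
Flow area A = b * y = 14.7 * 2.84 = 41.75 m^2.
Wetted perimeter P = b + 2y = 14.7 + 2*2.84 = 20.38 m.
Hydraulic radius R = A/P = 41.75 / 20.38 = 2.0485 m.

2.0485


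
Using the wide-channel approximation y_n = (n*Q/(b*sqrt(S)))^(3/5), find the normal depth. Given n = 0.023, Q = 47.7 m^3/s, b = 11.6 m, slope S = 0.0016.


We use the wide-channel approximation y_n = (n*Q/(b*sqrt(S)))^(3/5).
sqrt(S) = sqrt(0.0016) = 0.04.
Numerator: n*Q = 0.023 * 47.7 = 1.0971.
Denominator: b*sqrt(S) = 11.6 * 0.04 = 0.464.
arg = 2.3644.
y_n = 2.3644^(3/5) = 1.6759 m.

1.6759


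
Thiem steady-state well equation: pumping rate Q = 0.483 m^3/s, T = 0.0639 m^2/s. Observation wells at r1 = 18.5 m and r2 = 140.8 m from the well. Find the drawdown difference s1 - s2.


Thiem equation: s1 - s2 = Q/(2*pi*T) * ln(r2/r1).
ln(r2/r1) = ln(140.8/18.5) = 2.0296.
Q/(2*pi*T) = 0.483 / (2*pi*0.0639) = 0.483 / 0.4015 = 1.203.
s1 - s2 = 1.203 * 2.0296 = 2.4416 m.

2.4416


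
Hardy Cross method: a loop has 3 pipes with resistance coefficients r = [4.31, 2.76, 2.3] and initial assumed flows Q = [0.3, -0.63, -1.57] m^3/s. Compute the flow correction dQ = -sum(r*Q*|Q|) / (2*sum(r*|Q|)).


Numerator terms (r*Q*|Q|): 4.31*0.3*|0.3| = 0.3879; 2.76*-0.63*|-0.63| = -1.0954; 2.3*-1.57*|-1.57| = -5.6693.
Sum of numerator = -6.3768.
Denominator terms (r*|Q|): 4.31*|0.3| = 1.293; 2.76*|-0.63| = 1.7388; 2.3*|-1.57| = 3.611.
2 * sum of denominator = 2 * 6.6428 = 13.2856.
dQ = --6.3768 / 13.2856 = 0.48 m^3/s.

0.48


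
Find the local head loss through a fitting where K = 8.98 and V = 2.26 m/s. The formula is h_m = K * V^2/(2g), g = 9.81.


Minor loss formula: h_m = K * V^2/(2g).
V^2 = 2.26^2 = 5.1076.
V^2/(2g) = 5.1076 / 19.62 = 0.2603 m.
h_m = 8.98 * 0.2603 = 2.3377 m.

2.3377


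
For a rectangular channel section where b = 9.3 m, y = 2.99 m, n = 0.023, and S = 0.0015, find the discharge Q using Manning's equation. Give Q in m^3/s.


For a rectangular channel, the cross-sectional area A = b * y = 9.3 * 2.99 = 27.81 m^2.
The wetted perimeter P = b + 2y = 9.3 + 2*2.99 = 15.28 m.
Hydraulic radius R = A/P = 27.81/15.28 = 1.8198 m.
Velocity V = (1/n)*R^(2/3)*S^(1/2) = (1/0.023)*1.8198^(2/3)*0.0015^(1/2) = 2.51 m/s.
Discharge Q = A * V = 27.81 * 2.51 = 69.795 m^3/s.

69.795


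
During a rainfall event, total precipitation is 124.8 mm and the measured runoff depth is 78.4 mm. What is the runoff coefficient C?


The runoff coefficient C = runoff depth / rainfall depth.
C = 78.4 / 124.8
  = 0.6282.

0.6282


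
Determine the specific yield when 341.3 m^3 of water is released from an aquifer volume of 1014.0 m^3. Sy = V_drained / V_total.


Specific yield Sy = Volume drained / Total volume.
Sy = 341.3 / 1014.0
   = 0.3366.

0.3366


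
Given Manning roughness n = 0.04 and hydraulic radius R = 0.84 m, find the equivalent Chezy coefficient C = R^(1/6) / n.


The Chezy coefficient relates to Manning's n through C = R^(1/6) / n.
R^(1/6) = 0.84^(1/6) = 0.971359.
C = 0.971359 / 0.04 = 24.28 m^(1/2)/s.

24.28


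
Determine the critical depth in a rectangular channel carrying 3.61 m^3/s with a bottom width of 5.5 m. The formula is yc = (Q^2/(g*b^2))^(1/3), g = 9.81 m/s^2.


Using yc = (Q^2 / (g * b^2))^(1/3):
Q^2 = 3.61^2 = 13.03.
g * b^2 = 9.81 * 5.5^2 = 9.81 * 30.25 = 296.75.
Q^2 / (g*b^2) = 13.03 / 296.75 = 0.0439.
yc = 0.0439^(1/3) = 0.3528 m.

0.3528


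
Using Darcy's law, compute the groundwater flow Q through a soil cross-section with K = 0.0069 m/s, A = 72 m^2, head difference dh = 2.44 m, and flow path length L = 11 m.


Darcy's law: Q = K * A * i, where i = dh/L.
Hydraulic gradient i = 2.44 / 11 = 0.221818.
Q = 0.0069 * 72 * 0.221818
  = 0.1102 m^3/s.

0.1102


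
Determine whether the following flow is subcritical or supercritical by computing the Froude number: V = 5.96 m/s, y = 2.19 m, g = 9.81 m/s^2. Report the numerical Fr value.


The Froude number is defined as Fr = V / sqrt(g*y).
g*y = 9.81 * 2.19 = 21.4839.
sqrt(g*y) = sqrt(21.4839) = 4.6351.
Fr = 5.96 / 4.6351 = 1.2858.
Since Fr > 1, the flow is supercritical.

1.2858


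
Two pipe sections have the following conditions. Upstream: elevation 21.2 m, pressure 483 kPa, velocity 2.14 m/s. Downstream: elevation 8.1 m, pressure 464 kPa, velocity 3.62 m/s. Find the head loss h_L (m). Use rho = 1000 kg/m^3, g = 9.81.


Total head at each section: H = z + p/(rho*g) + V^2/(2g).
H1 = 21.2 + 483*1000/(1000*9.81) + 2.14^2/(2*9.81)
   = 21.2 + 49.235 + 0.2334
   = 70.669 m.
H2 = 8.1 + 464*1000/(1000*9.81) + 3.62^2/(2*9.81)
   = 8.1 + 47.299 + 0.6679
   = 56.067 m.
h_L = H1 - H2 = 70.669 - 56.067 = 14.602 m.

14.602


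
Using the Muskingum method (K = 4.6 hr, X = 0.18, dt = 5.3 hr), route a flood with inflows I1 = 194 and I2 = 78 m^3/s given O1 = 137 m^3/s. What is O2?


Muskingum coefficients:
denom = 2*K*(1-X) + dt = 2*4.6*(1-0.18) + 5.3 = 12.844.
C0 = (dt - 2*K*X)/denom = (5.3 - 2*4.6*0.18)/12.844 = 0.2837.
C1 = (dt + 2*K*X)/denom = (5.3 + 2*4.6*0.18)/12.844 = 0.5416.
C2 = (2*K*(1-X) - dt)/denom = 0.1747.
O2 = C0*I2 + C1*I1 + C2*O1
   = 0.2837*78 + 0.5416*194 + 0.1747*137
   = 151.13 m^3/s.

151.13


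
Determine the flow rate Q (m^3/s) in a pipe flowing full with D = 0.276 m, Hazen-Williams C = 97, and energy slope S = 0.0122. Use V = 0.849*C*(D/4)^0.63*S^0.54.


For a full circular pipe, R = D/4 = 0.276/4 = 0.069 m.
V = 0.849 * 97 * 0.069^0.63 * 0.0122^0.54
  = 0.849 * 97 * 0.185556 * 0.092605
  = 1.4151 m/s.
Pipe area A = pi*D^2/4 = pi*0.276^2/4 = 0.0598 m^2.
Q = A * V = 0.0598 * 1.4151 = 0.0847 m^3/s.

0.0847


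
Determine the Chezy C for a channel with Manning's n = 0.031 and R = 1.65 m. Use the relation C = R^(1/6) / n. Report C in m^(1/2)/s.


The Chezy coefficient relates to Manning's n through C = R^(1/6) / n.
R^(1/6) = 1.65^(1/6) = 1.087045.
C = 1.087045 / 0.031 = 35.07 m^(1/2)/s.

35.07


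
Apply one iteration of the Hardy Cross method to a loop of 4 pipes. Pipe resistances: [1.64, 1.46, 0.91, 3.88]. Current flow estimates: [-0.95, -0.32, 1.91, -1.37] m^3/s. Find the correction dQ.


Numerator terms (r*Q*|Q|): 1.64*-0.95*|-0.95| = -1.4801; 1.46*-0.32*|-0.32| = -0.1495; 0.91*1.91*|1.91| = 3.3198; 3.88*-1.37*|-1.37| = -7.2824.
Sum of numerator = -5.5922.
Denominator terms (r*|Q|): 1.64*|-0.95| = 1.558; 1.46*|-0.32| = 0.4672; 0.91*|1.91| = 1.7381; 3.88*|-1.37| = 5.3156.
2 * sum of denominator = 2 * 9.0789 = 18.1578.
dQ = --5.5922 / 18.1578 = 0.308 m^3/s.

0.308


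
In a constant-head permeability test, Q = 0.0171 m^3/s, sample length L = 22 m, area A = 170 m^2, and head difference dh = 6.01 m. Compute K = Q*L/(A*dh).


From K = Q*L / (A*dh):
Numerator: Q*L = 0.0171 * 22 = 0.3762.
Denominator: A*dh = 170 * 6.01 = 1021.7.
K = 0.3762 / 1021.7 = 0.000368 m/s.

0.000368


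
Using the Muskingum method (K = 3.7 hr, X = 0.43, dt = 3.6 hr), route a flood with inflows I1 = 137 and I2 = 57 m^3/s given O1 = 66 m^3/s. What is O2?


Muskingum coefficients:
denom = 2*K*(1-X) + dt = 2*3.7*(1-0.43) + 3.6 = 7.818.
C0 = (dt - 2*K*X)/denom = (3.6 - 2*3.7*0.43)/7.818 = 0.0535.
C1 = (dt + 2*K*X)/denom = (3.6 + 2*3.7*0.43)/7.818 = 0.8675.
C2 = (2*K*(1-X) - dt)/denom = 0.079.
O2 = C0*I2 + C1*I1 + C2*O1
   = 0.0535*57 + 0.8675*137 + 0.079*66
   = 127.11 m^3/s.

127.11


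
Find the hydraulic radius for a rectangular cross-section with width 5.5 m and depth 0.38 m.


For a rectangular section:
Flow area A = b * y = 5.5 * 0.38 = 2.09 m^2.
Wetted perimeter P = b + 2y = 5.5 + 2*0.38 = 6.26 m.
Hydraulic radius R = A/P = 2.09 / 6.26 = 0.3339 m.

0.3339


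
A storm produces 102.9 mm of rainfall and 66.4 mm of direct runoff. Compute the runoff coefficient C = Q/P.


The runoff coefficient C = runoff depth / rainfall depth.
C = 66.4 / 102.9
  = 0.6453.

0.6453


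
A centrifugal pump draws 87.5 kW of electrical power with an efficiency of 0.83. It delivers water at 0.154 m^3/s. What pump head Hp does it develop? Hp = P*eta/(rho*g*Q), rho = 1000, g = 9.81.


Pump head formula: Hp = P * eta / (rho * g * Q).
Numerator: P * eta = 87.5 * 1000 * 0.83 = 72625.0 W.
Denominator: rho * g * Q = 1000 * 9.81 * 0.154 = 1510.74.
Hp = 72625.0 / 1510.74 = 48.07 m.

48.07
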